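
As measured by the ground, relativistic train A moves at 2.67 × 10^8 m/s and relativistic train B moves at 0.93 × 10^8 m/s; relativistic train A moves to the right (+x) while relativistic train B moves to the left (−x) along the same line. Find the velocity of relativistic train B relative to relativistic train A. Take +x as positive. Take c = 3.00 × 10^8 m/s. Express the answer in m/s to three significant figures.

-2.82 × 10^8 m/s

β_A = 0.890, β_B = -0.310 (dividing each by c = 3.00 × 10^8 m/s).
Transform to A's frame with the inverse velocity-addition law: u' = (u − v)/(1 − uv/c²), taking u = β_B and v = β_A.
u' = (-0.310 − 0.890) / (1 − (0.890)(-0.310)) = -1.2000/1.2759 = -0.9405.
u' = -0.9405 × 3.00 × 10^8 m/s.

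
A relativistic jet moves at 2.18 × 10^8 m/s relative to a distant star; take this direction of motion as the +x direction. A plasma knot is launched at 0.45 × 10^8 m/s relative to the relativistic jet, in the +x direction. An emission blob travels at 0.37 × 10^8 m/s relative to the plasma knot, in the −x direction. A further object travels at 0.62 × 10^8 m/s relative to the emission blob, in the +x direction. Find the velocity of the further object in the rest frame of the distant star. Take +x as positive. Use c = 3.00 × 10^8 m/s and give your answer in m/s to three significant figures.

+2.46 × 10^8 m/s

Apply u = (u' + v)/(1 + u'v/c²) successively, working outward toward the distant star.
(Dividing each given speed by c = 3.00 × 10^8 m/s to work in units of c.)
Start: velocity of the relativistic jet relative to the distant star = 0.7267c.
Compose with the plasma knot (u' = 0.150 in the relativistic jet frame): u_1 = (0.150 + 0.727) / (1 + 0.150·0.727) = 0.8767/1.1090 = 0.7905.
Compose with the emission blob (u' = -0.123 in the plasma knot frame): u_2 = (-0.123 + 0.791) / (1 + (-0.123)·0.791) = 0.6672/0.9025 = 0.7392.
Compose with the further object (u' = 0.207 in the emission blob frame): u_3 = (0.207 + 0.739) / (1 + 0.207·0.739) = 0.9459/1.1528 = 0.8205.
So u = 0.8205 × 3.00 × 10^8 m/s.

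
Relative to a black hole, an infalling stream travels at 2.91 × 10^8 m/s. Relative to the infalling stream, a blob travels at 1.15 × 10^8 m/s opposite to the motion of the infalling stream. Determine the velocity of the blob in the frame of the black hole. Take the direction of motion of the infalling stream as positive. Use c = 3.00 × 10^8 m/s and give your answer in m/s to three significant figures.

In units of c (dividing by 3.00 × 10^8 m/s): v = 0.970, u' = -0.383.
u = (u' + v)/(1 + u'v/c²):
u = (-0.383 + 0.970) / (1 + (-0.383)·0.970) = 0.5867/0.6282 = 0.9339
Converting back: u = 0.9339 × 3.00 × 10^8 m/s.

+2.80 × 10^8 m/s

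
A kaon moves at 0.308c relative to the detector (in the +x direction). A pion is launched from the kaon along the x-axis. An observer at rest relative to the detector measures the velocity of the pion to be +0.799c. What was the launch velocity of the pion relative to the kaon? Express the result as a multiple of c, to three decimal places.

Invert the composition law: u' = (u − v)/(1 − uv/c²).
u' = (0.799 − 0.308) / (1 − (0.799)(0.308)) = 0.4910/0.7539 = 0.6513.

+0.651c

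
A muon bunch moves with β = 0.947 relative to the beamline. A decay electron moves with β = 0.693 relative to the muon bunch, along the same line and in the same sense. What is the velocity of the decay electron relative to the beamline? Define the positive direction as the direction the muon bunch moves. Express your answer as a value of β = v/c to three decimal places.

With v = 0.947 and u' = 0.693 (in units of c),
u = (u' + v)/(1 + u'v/c²):
u = (0.693 + 0.947) / (1 + 0.693·0.947) = 1.6400/1.6563 = 0.9902

β = 0.990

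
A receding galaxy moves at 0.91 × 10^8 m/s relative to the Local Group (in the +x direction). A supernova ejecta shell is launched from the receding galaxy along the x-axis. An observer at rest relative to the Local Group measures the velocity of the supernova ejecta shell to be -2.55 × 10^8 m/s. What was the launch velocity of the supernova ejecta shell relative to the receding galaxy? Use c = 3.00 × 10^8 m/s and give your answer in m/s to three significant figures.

-2.75 × 10^8 m/s

v = 0.303c, u = -0.850c.
Invert the composition law: u' = (u − v)/(1 − uv/c²).
u' = (-0.850 − 0.303) / (1 − (-0.850)(0.303)) = -1.1533/1.2578 = -0.9169.
u' = -0.9169 × 3.00 × 10^8 m/s.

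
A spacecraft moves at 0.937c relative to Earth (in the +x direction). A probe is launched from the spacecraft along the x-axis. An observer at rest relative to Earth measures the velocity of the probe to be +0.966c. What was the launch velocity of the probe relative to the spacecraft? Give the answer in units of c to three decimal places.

+0.306c

Invert the composition law: u' = (u − v)/(1 − uv/c²).
u' = (0.966 − 0.937) / (1 − (0.966)(0.937)) = 0.0290/0.0949 = 0.3057.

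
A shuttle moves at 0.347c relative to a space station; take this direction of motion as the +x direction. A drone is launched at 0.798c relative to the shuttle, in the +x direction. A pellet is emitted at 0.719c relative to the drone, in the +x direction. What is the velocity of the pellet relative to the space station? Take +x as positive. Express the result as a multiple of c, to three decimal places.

Apply u = (u' + v)/(1 + u'v/c²) successively, working outward toward the space station.
Start: velocity of the shuttle relative to the space station = 0.3470c.
Compose with the drone (u' = 0.798 in the shuttle frame): u_1 = (0.798 + 0.347) / (1 + 0.798·0.347) = 1.1450/1.2769 = 0.8967.
Compose with the pellet (u' = 0.719 in the drone frame): u_2 = (0.719 + 0.897) / (1 + 0.719·0.897) = 1.6157/1.6447 = 0.9824.

0.982c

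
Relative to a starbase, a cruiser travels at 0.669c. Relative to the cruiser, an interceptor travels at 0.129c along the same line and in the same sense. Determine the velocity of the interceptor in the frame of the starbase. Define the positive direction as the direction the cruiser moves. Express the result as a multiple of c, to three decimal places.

0.735c

With v = 0.669 and u' = 0.129 (in units of c),
u = (u' + v)/(1 + u'v/c²):
u = (0.129 + 0.669) / (1 + 0.129·0.669) = 0.7980/1.0863 = 0.7346
(Galilean addition would give +0.798c.)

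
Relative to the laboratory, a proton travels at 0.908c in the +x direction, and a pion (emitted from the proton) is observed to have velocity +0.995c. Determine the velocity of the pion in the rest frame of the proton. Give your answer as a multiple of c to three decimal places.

Invert the composition law: u' = (u − v)/(1 − uv/c²).
u' = (0.995 − 0.908) / (1 − (0.995)(0.908)) = 0.0870/0.0965 = 0.9012.

+0.901c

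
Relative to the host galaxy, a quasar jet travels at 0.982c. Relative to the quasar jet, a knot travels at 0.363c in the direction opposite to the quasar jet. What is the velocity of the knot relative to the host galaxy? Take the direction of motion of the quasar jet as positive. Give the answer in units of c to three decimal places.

With v = 0.982 and u' = -0.363 (in units of c),
u = (u' + v)/(1 + u'v/c²):
u = (-0.363 + 0.982) / (1 + (-0.363)·0.982) = 0.6190/0.6435 = 0.9619
(Galilean addition would give +0.619c.)

+0.962c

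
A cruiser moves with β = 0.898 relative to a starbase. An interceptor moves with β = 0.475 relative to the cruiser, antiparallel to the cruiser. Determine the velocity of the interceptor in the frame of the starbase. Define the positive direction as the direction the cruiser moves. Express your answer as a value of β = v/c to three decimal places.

β = +0.738

With v = 0.898 and u' = -0.475 (in units of c),
u = (u' + v)/(1 + u'v/c²):
u = (-0.475 + 0.898) / (1 + (-0.475)·0.898) = 0.4230/0.5735 = 0.7376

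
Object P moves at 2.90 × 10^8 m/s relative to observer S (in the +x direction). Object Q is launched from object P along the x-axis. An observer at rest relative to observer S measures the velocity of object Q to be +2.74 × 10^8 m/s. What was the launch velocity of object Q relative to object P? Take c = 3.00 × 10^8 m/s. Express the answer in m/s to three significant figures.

v = 0.967c, u = 0.913c.
Invert the composition law: u' = (u − v)/(1 − uv/c²).
u' = (0.913 − 0.967) / (1 − (0.913)(0.967)) = -0.0533/0.1171 = -0.4554.
u' = -0.4554 × 3.00 × 10^8 m/s.

-1.37 × 10^8 m/s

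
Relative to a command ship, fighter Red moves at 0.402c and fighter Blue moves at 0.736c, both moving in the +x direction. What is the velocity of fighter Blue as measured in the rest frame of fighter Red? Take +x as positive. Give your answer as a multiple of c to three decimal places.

+0.474c

β_A = 0.402, β_B = 0.736.
Transform to A's frame with the inverse velocity-addition law: u' = (u − v)/(1 − uv/c²), taking u = β_B and v = β_A.
u' = (0.736 − 0.402) / (1 − (0.402)(0.736)) = 0.3340/0.7041 = 0.4743.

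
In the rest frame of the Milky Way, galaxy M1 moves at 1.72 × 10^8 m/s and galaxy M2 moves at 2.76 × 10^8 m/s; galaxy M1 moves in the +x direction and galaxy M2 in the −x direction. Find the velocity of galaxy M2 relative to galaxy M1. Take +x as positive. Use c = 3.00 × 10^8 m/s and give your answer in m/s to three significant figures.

-2.93 × 10^8 m/s

β_A = 0.573, β_B = -0.920 (dividing each by c = 3.00 × 10^8 m/s).
Transform to A's frame with the inverse velocity-addition law: u' = (u − v)/(1 − uv/c²), taking u = β_B and v = β_A.
u' = (-0.920 − 0.573) / (1 − (0.573)(-0.920)) = -1.4933/1.5275 = -0.9777.
u' = -0.9777 × 3.00 × 10^8 m/s.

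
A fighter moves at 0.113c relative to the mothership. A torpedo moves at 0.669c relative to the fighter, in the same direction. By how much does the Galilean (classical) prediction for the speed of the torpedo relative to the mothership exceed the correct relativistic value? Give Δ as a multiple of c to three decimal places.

Δ = 0.055c

Galilean: u_cl = 0.669 + 0.113 = 0.7820.
Relativistic: u_rel = (0.669 + 0.113) / (1 + 0.669·0.113) = 0.7820/1.0756 = 0.7270.
Δ = 0.7820 − 0.7270 = 0.0550.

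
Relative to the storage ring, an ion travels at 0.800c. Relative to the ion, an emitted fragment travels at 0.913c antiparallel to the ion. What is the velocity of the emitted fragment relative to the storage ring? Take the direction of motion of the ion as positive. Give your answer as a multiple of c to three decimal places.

-0.419c

With v = 0.800 and u' = -0.913 (in units of c),
u = (u' + v)/(1 + u'v/c²):
u = (-0.913 + 0.800) / (1 + (-0.913)·0.800) = -0.1130/0.2696 = -0.4191
(Galilean addition would give -0.113c.)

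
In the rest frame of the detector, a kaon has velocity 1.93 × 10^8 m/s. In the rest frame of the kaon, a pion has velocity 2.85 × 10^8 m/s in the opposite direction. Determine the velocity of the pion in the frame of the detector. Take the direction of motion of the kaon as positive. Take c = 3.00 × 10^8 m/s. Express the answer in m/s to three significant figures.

-2.37 × 10^8 m/s

In units of c (dividing by 3.00 × 10^8 m/s): v = 0.643, u' = -0.950.
u = (u' + v)/(1 + u'v/c²):
u = (-0.950 + 0.643) / (1 + (-0.950)·0.643) = -0.3067/0.3888 = -0.7887
Converting back: u = -0.7887 × 3.00 × 10^8 m/s.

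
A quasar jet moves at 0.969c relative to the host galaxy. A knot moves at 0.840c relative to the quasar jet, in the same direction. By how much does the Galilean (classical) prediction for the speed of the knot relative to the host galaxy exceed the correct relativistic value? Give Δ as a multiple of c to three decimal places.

Δ = 0.812c

Galilean: u_cl = 0.840 + 0.969 = 1.8090.
Relativistic: u_rel = (0.840 + 0.969) / (1 + 0.840·0.969) = 1.8090/1.8140 = 0.9973.
Δ = 1.8090 − 0.9973 = 0.8117.
(The classical prediction exceeds c; the relativistic result does not.)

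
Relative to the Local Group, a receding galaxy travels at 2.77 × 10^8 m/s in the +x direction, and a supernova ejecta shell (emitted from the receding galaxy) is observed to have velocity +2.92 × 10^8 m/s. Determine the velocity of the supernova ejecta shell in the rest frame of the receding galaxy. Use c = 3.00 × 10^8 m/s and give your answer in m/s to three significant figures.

v = 0.923c, u = 0.973c.
Invert the composition law: u' = (u − v)/(1 − uv/c²).
u' = (0.973 − 0.923) / (1 − (0.973)(0.923)) = 0.0500/0.1013 = 0.4936.
u' = 0.4936 × 3.00 × 10^8 m/s.

+1.48 × 10^8 m/s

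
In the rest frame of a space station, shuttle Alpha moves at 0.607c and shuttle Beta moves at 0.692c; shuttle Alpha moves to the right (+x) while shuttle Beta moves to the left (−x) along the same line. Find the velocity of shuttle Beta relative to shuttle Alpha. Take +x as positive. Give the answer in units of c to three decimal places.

-0.915c

β_A = 0.607, β_B = -0.692.
Transform to A's frame with the inverse velocity-addition law: u' = (u − v)/(1 − uv/c²), taking u = β_B and v = β_A.
u' = (-0.692 − 0.607) / (1 − (0.607)(-0.692)) = -1.2990/1.4200 = -0.9148.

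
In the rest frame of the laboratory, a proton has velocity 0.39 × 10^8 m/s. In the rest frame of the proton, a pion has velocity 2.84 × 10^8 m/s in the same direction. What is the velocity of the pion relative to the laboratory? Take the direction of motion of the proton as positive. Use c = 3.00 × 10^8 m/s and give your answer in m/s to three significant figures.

In units of c (dividing by 3.00 × 10^8 m/s): v = 0.130, u' = 0.947.
u = (u' + v)/(1 + u'v/c²):
u = (0.947 + 0.130) / (1 + 0.947·0.130) = 1.0767/1.1231 = 0.9587
(Galilean addition would give +1.077c, exceeding c.)
Converting back: u = 0.9587 × 3.00 × 10^8 m/s.

2.88 × 10^8 m/s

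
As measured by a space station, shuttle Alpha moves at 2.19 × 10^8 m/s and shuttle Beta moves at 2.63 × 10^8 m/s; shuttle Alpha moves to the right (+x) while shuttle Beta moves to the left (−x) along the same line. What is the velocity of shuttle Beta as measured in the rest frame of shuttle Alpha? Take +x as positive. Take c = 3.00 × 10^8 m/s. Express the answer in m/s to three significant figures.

β_A = 0.730, β_B = -0.877 (dividing each by c = 3.00 × 10^8 m/s).
Transform to A's frame with the inverse velocity-addition law: u' = (u − v)/(1 − uv/c²), taking u = β_B and v = β_A.
u' = (-0.877 − 0.730) / (1 − (0.730)(-0.877)) = -1.6067/1.6400 = -0.9797.
u' = -0.9797 × 3.00 × 10^8 m/s.

-2.94 × 10^8 m/s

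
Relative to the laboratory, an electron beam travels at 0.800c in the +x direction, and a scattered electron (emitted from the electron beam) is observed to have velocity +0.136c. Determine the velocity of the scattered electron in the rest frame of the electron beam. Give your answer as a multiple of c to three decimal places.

Invert the composition law: u' = (u − v)/(1 − uv/c²).
u' = (0.136 − 0.800) / (1 − (0.136)(0.800)) = -0.6640/0.8912 = -0.7451.

-0.745c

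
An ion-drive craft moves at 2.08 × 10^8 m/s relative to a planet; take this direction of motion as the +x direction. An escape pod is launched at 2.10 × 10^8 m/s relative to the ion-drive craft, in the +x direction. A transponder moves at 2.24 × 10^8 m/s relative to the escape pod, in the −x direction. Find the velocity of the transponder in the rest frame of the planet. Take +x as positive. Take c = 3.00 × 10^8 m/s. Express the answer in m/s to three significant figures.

+1.92 × 10^8 m/s

Apply u = (u' + v)/(1 + u'v/c²) successively, working outward toward the planet.
(Dividing each given speed by c = 3.00 × 10^8 m/s to work in units of c.)
Start: velocity of the ion-drive craft relative to the planet = 0.6933c.
Compose with the escape pod (u' = 0.700 in the ion-drive craft frame): u_1 = (0.700 + 0.693) / (1 + 0.700·0.693) = 1.3933/1.4853 = 0.9381.
Compose with the transponder (u' = -0.747 in the escape pod frame): u_2 = (-0.747 + 0.938) / (1 + (-0.747)·0.938) = 0.1914/0.2996 = 0.6389.
So u = 0.6389 × 3.00 × 10^8 m/s.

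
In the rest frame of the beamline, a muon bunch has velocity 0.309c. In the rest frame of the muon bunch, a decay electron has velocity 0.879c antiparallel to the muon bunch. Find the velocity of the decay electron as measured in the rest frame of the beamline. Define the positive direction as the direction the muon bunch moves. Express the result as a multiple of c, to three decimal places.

With v = 0.309 and u' = -0.879 (in units of c),
u = (u' + v)/(1 + u'v/c²):
u = (-0.879 + 0.309) / (1 + (-0.879)·0.309) = -0.5700/0.7284 = -0.7825
(Galilean addition would give -0.570c.)

-0.783c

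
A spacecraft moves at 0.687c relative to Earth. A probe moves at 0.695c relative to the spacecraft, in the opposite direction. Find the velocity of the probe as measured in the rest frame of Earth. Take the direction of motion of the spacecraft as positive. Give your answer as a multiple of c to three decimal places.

With v = 0.687 and u' = -0.695 (in units of c),
u = (u' + v)/(1 + u'v/c²):
u = (-0.695 + 0.687) / (1 + (-0.695)·0.687) = -0.0080/0.5225 = -0.0153

-0.015c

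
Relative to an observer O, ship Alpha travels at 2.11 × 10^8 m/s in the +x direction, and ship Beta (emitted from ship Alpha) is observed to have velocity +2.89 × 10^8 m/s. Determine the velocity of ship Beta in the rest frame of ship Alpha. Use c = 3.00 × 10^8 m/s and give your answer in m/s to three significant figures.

v = 0.703c, u = 0.963c.
Invert the composition law: u' = (u − v)/(1 − uv/c²).
u' = (0.963 − 0.703) / (1 − (0.963)(0.703)) = 0.2600/0.3225 = 0.8063.
u' = 0.8063 × 3.00 × 10^8 m/s.

+2.42 × 10^8 m/s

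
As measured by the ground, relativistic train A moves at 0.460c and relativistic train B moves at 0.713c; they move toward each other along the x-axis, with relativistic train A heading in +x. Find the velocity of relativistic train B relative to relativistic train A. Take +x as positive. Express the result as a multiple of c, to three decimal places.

β_A = 0.460, β_B = -0.713.
Transform to A's frame with the inverse velocity-addition law: u' = (u − v)/(1 − uv/c²), taking u = β_B and v = β_A.
u' = (-0.713 − 0.460) / (1 − (0.460)(-0.713)) = -1.1730/1.3280 = -0.8833.

-0.883c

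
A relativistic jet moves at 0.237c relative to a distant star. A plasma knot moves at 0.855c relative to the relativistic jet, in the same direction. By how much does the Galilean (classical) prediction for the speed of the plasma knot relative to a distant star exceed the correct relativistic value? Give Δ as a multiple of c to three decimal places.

Galilean: u_cl = 0.855 + 0.237 = 1.0920.
Relativistic: u_rel = (0.855 + 0.237) / (1 + 0.855·0.237) = 1.0920/1.2026 = 0.9080.
Δ = 1.0920 − 0.9080 = 0.1840.
(The classical prediction exceeds c; the relativistic result does not.)

Δ = 0.184c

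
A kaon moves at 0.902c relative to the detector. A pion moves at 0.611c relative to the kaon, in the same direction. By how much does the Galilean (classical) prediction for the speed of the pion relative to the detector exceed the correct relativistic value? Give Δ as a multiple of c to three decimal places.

Galilean: u_cl = 0.611 + 0.902 = 1.5130.
Relativistic: u_rel = (0.611 + 0.902) / (1 + 0.611·0.902) = 1.5130/1.5511 = 0.9754.
Δ = 1.5130 − 0.9754 = 0.5376.
(The classical prediction exceeds c; the relativistic result does not.)

Δ = 0.538c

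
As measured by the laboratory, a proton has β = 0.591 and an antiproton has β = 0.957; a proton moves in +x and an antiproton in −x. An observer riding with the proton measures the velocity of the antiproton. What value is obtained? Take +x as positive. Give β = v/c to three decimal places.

β_A = 0.591, β_B = -0.957.
Transform to A's frame with the inverse velocity-addition law: u' = (u − v)/(1 − uv/c²), taking u = β_B and v = β_A.
u' = (-0.957 − 0.591) / (1 − (0.591)(-0.957)) = -1.5480/1.5656 = -0.9888.

β = -0.989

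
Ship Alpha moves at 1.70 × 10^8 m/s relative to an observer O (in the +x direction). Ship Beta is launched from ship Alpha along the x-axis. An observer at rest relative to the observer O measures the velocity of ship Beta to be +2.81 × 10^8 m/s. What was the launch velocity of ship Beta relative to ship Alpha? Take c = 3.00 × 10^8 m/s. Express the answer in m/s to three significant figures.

v = 0.567c, u = 0.937c.
Invert the composition law: u' = (u − v)/(1 − uv/c²).
u' = (0.937 − 0.567) / (1 − (0.937)(0.567)) = 0.3700/0.4692 = 0.7885.
u' = 0.7885 × 3.00 × 10^8 m/s.

+2.37 × 10^8 m/s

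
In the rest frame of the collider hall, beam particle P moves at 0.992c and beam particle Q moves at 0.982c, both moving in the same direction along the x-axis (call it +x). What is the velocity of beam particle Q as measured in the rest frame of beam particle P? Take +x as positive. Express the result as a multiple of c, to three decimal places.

-0.387c

β_A = 0.992, β_B = 0.982.
Transform to A's frame with the inverse velocity-addition law: u' = (u − v)/(1 − uv/c²), taking u = β_B and v = β_A.
u' = (0.982 − 0.992) / (1 − (0.992)(0.982)) = -0.0100/0.0259 = -0.3868.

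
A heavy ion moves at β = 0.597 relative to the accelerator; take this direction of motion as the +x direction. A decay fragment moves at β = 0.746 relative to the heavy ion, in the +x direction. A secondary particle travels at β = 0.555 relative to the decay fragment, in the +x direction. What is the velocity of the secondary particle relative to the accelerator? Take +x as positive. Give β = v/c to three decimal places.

β = 0.979

Apply u = (u' + v)/(1 + u'v/c²) successively, working outward toward the accelerator.
Start: velocity of the heavy ion relative to the accelerator = 0.5970c.
Compose with the decay fragment (u' = 0.746 in the heavy ion frame): u_1 = (0.746 + 0.597) / (1 + 0.746·0.597) = 1.3430/1.4454 = 0.9292.
Compose with the secondary particle (u' = 0.555 in the decay fragment frame): u_2 = (0.555 + 0.929) / (1 + 0.555·0.929) = 1.4842/1.5157 = 0.9792.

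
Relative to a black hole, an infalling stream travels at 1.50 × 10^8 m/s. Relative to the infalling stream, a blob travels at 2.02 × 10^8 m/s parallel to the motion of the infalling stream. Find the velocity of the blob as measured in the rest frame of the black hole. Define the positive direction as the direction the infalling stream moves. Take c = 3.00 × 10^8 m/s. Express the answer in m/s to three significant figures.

In units of c (dividing by 3.00 × 10^8 m/s): v = 0.500, u' = 0.673.
u = (u' + v)/(1 + u'v/c²):
u = (0.673 + 0.500) / (1 + 0.673·0.500) = 1.1733/1.3367 = 0.8778
Converting back: u = 0.8778 × 3.00 × 10^8 m/s.

2.63 × 10^8 m/s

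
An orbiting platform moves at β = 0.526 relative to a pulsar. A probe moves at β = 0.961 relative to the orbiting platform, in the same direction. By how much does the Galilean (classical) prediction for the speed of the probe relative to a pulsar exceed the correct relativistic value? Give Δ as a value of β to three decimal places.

Δ = 0.499

Galilean: u_cl = 0.961 + 0.526 = 1.4870.
Relativistic: u_rel = (0.961 + 0.526) / (1 + 0.961·0.526) = 1.4870/1.5055 = 0.9877.
Δ = 1.4870 − 0.9877 = 0.4993.
(The classical prediction exceeds c; the relativistic result does not.)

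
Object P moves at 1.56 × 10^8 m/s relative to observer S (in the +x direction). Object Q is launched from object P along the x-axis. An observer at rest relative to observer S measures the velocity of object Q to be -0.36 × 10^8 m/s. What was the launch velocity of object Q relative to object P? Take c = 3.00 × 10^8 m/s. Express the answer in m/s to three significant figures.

-1.81 × 10^8 m/s

v = 0.520c, u = -0.120c.
Invert the composition law: u' = (u − v)/(1 − uv/c²).
u' = (-0.120 − 0.520) / (1 − (-0.120)(0.520)) = -0.6400/1.0624 = -0.6024.
u' = -0.6024 × 3.00 × 10^8 m/s.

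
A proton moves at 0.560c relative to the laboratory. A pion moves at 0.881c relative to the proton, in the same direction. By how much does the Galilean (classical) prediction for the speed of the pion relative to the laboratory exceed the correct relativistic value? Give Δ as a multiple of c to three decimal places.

Galilean: u_cl = 0.881 + 0.560 = 1.4410.
Relativistic: u_rel = (0.881 + 0.560) / (1 + 0.881·0.560) = 1.4410/1.4934 = 0.9649.
Δ = 1.4410 − 0.9649 = 0.4761.
(The classical prediction exceeds c; the relativistic result does not.)

Δ = 0.476c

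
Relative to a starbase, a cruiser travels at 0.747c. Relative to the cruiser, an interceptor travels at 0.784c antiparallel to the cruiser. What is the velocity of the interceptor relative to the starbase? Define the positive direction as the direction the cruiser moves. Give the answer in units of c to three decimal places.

-0.089c

With v = 0.747 and u' = -0.784 (in units of c),
u = (u' + v)/(1 + u'v/c²):
u = (-0.784 + 0.747) / (1 + (-0.784)·0.747) = -0.0370/0.4144 = -0.0893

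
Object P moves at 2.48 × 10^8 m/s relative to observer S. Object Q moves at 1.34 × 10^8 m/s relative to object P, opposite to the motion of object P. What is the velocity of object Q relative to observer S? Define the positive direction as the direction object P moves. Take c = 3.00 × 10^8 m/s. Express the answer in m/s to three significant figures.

In units of c (dividing by 3.00 × 10^8 m/s): v = 0.827, u' = -0.447.
u = (u' + v)/(1 + u'v/c²):
u = (-0.447 + 0.827) / (1 + (-0.447)·0.827) = 0.3800/0.6308 = 0.6025
Converting back: u = 0.6025 × 3.00 × 10^8 m/s.

+1.81 × 10^8 m/s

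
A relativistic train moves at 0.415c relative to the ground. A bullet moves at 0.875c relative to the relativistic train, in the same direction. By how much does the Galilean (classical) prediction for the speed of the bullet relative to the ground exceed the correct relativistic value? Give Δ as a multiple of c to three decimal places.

Δ = 0.344c

Galilean: u_cl = 0.875 + 0.415 = 1.2900.
Relativistic: u_rel = (0.875 + 0.415) / (1 + 0.875·0.415) = 1.2900/1.3631 = 0.9464.
Δ = 1.2900 − 0.9464 = 0.3436.
(The classical prediction exceeds c; the relativistic result does not.)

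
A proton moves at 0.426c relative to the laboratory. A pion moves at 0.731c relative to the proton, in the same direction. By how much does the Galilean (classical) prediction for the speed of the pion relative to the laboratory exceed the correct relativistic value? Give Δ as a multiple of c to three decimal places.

Δ = 0.275c

Galilean: u_cl = 0.731 + 0.426 = 1.1570.
Relativistic: u_rel = (0.731 + 0.426) / (1 + 0.731·0.426) = 1.1570/1.3114 = 0.8823.
Δ = 1.1570 − 0.8823 = 0.2747.
(The classical prediction exceeds c; the relativistic result does not.)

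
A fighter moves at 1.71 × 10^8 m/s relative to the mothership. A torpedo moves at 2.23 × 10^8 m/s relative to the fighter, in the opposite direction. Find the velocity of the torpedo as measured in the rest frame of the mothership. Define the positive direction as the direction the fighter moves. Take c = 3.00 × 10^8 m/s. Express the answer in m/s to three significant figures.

-9.02 × 10^7 m/s

In units of c (dividing by 3.00 × 10^8 m/s): v = 0.570, u' = -0.743.
u = (u' + v)/(1 + u'v/c²):
u = (-0.743 + 0.570) / (1 + (-0.743)·0.570) = -0.1733/0.5763 = -0.3008
Converting back: u = -0.3008 × 3.00 × 10^8 m/s.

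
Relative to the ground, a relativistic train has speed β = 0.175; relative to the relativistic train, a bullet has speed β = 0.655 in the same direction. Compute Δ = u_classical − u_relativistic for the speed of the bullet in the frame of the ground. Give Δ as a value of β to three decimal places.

Galilean: u_cl = 0.655 + 0.175 = 0.8300.
Relativistic: u_rel = (0.655 + 0.175) / (1 + 0.655·0.175) = 0.8300/1.1146 = 0.7446.
Δ = 0.8300 − 0.7446 = 0.0854.

Δ = 0.085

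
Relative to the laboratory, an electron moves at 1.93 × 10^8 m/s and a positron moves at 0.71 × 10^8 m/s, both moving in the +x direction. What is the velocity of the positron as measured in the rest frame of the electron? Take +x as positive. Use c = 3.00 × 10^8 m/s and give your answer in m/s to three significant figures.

-1.44 × 10^8 m/s

β_A = 0.643, β_B = 0.237 (dividing each by c = 3.00 × 10^8 m/s).
Transform to A's frame with the inverse velocity-addition law: u' = (u − v)/(1 − uv/c²), taking u = β_B and v = β_A.
u' = (0.237 − 0.643) / (1 − (0.643)(0.237)) = -0.4067/0.8477 = -0.4797.
u' = -0.4797 × 3.00 × 10^8 m/s.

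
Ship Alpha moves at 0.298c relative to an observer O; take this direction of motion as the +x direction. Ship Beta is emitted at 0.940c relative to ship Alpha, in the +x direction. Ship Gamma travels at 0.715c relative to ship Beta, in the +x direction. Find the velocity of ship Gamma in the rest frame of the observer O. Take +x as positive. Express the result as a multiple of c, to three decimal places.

Apply u = (u' + v)/(1 + u'v/c²) successively, working outward toward the observer O.
Start: velocity of ship Alpha relative to the observer O = 0.2980c.
Compose with ship Beta (u' = 0.940 in ship Alpha frame): u_1 = (0.940 + 0.298) / (1 + 0.940·0.298) = 1.2380/1.2801 = 0.9671.
Compose with ship Gamma (u' = 0.715 in ship Beta frame): u_2 = (0.715 + 0.967) / (1 + 0.715·0.967) = 1.6821/1.6915 = 0.9945.

0.994c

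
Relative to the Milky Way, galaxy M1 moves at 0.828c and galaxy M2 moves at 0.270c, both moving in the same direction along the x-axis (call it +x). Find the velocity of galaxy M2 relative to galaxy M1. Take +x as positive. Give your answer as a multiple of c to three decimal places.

β_A = 0.828, β_B = 0.270.
Transform to A's frame with the inverse velocity-addition law: u' = (u − v)/(1 − uv/c²), taking u = β_B and v = β_A.
u' = (0.270 − 0.828) / (1 − (0.828)(0.270)) = -0.5580/0.7764 = -0.7187.

-0.719c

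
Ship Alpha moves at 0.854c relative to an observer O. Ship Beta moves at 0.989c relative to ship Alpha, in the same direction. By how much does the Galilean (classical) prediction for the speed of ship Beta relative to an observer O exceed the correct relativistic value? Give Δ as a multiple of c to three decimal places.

Galilean: u_cl = 0.989 + 0.854 = 1.8430.
Relativistic: u_rel = (0.989 + 0.854) / (1 + 0.989·0.854) = 1.8430/1.8446 = 0.9991.
Δ = 1.8430 − 0.9991 = 0.8439.
(The classical prediction exceeds c; the relativistic result does not.)

Δ = 0.844c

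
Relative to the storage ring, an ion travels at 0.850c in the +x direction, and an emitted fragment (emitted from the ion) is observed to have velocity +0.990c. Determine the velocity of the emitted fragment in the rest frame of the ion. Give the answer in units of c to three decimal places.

Invert the composition law: u' = (u − v)/(1 − uv/c²).
u' = (0.990 − 0.850) / (1 − (0.990)(0.850)) = 0.1400/0.1585 = 0.8833.

+0.883c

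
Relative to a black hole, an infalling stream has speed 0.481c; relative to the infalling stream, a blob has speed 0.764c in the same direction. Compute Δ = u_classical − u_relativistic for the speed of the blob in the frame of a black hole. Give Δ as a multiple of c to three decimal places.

Δ = 0.335c

Galilean: u_cl = 0.764 + 0.481 = 1.2450.
Relativistic: u_rel = (0.764 + 0.481) / (1 + 0.764·0.481) = 1.2450/1.3675 = 0.9104.
Δ = 1.2450 − 0.9104 = 0.3346.
(The classical prediction exceeds c; the relativistic result does not.)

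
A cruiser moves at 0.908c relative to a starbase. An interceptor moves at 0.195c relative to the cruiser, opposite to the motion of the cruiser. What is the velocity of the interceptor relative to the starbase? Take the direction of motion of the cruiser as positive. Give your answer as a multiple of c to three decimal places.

With v = 0.908 and u' = -0.195 (in units of c),
u = (u' + v)/(1 + u'v/c²):
u = (-0.195 + 0.908) / (1 + (-0.195)·0.908) = 0.7130/0.8229 = 0.8664
(Galilean addition would give +0.713c.)

+0.866c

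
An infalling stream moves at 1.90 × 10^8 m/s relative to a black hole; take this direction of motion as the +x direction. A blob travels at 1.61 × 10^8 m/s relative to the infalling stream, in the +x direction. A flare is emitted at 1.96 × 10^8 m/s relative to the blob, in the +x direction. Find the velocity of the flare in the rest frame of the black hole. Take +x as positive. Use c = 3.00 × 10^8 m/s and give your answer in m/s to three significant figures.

Apply u = (u' + v)/(1 + u'v/c²) successively, working outward toward the black hole.
(Dividing each given speed by c = 3.00 × 10^8 m/s to work in units of c.)
Start: velocity of the infalling stream relative to the black hole = 0.6333c.
Compose with the blob (u' = 0.537 in the infalling stream frame): u_1 = (0.537 + 0.633) / (1 + 0.537·0.633) = 1.1700/1.3399 = 0.8732.
Compose with the flare (u' = 0.653 in the blob frame): u_2 = (0.653 + 0.873) / (1 + 0.653·0.873) = 1.5265/1.5705 = 0.9720.
So u = 0.9720 × 3.00 × 10^8 m/s.

2.92 × 10^8 m/s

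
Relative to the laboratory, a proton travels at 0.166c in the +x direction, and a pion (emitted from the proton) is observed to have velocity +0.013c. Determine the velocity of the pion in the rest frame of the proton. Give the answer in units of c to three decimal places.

Invert the composition law: u' = (u − v)/(1 − uv/c²).
u' = (0.013 − 0.166) / (1 − (0.013)(0.166)) = -0.1530/0.9978 = -0.1533.

-0.153c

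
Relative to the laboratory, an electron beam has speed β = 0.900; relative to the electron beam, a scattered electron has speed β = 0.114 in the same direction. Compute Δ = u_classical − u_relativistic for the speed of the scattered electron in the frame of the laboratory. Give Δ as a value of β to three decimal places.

Galilean: u_cl = 0.114 + 0.900 = 1.0140.
Relativistic: u_rel = (0.114 + 0.900) / (1 + 0.114·0.900) = 1.0140/1.1026 = 0.9196.
Δ = 1.0140 − 0.9196 = 0.0944.
(The classical prediction exceeds c; the relativistic result does not.)

Δ = 0.094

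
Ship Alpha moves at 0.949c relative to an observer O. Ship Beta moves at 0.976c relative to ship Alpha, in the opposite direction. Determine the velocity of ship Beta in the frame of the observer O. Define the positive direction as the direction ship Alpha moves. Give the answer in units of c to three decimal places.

-0.366c

With v = 0.949 and u' = -0.976 (in units of c),
u = (u' + v)/(1 + u'v/c²):
u = (-0.976 + 0.949) / (1 + (-0.976)·0.949) = -0.0270/0.0738 = -0.3660
(Galilean addition would give -0.027c.)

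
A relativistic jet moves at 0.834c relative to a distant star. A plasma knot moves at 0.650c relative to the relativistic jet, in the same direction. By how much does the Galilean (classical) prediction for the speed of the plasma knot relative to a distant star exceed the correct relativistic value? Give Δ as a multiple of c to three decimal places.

Δ = 0.522c

Galilean: u_cl = 0.650 + 0.834 = 1.4840.
Relativistic: u_rel = (0.650 + 0.834) / (1 + 0.650·0.834) = 1.4840/1.5421 = 0.9623.
Δ = 1.4840 − 0.9623 = 0.5217.
(The classical prediction exceeds c; the relativistic result does not.)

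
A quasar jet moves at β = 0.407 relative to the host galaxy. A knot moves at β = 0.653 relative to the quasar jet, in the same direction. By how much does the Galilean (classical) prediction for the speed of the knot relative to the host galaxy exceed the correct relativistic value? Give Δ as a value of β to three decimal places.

Δ = 0.223

Galilean: u_cl = 0.653 + 0.407 = 1.0600.
Relativistic: u_rel = (0.653 + 0.407) / (1 + 0.653·0.407) = 1.0600/1.2658 = 0.8374.
Δ = 1.0600 − 0.8374 = 0.2226.
(The classical prediction exceeds c; the relativistic result does not.)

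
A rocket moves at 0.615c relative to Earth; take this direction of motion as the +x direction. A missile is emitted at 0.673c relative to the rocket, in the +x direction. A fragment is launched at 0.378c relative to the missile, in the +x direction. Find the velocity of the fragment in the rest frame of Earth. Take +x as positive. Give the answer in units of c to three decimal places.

Apply u = (u' + v)/(1 + u'v/c²) successively, working outward toward Earth.
Start: velocity of the rocket relative to Earth = 0.6150c.
Compose with the missile (u' = 0.673 in the rocket frame): u_1 = (0.673 + 0.615) / (1 + 0.673·0.615) = 1.2880/1.4139 = 0.9110.
Compose with the fragment (u' = 0.378 in the missile frame): u_2 = (0.378 + 0.911) / (1 + 0.378·0.911) = 1.2890/1.3443 = 0.9588.

0.959c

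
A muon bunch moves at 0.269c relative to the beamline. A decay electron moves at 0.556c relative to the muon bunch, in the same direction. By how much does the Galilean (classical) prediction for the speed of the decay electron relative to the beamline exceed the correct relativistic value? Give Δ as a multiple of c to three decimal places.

Galilean: u_cl = 0.556 + 0.269 = 0.8250.
Relativistic: u_rel = (0.556 + 0.269) / (1 + 0.556·0.269) = 0.8250/1.1496 = 0.7177.
Δ = 0.8250 − 0.7177 = 0.1073.

Δ = 0.107c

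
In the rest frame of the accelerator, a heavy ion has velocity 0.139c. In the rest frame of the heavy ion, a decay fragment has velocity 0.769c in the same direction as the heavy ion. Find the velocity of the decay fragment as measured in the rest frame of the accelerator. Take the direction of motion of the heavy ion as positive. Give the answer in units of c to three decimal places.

0.820c

With v = 0.139 and u' = 0.769 (in units of c),
u = (u' + v)/(1 + u'v/c²):
u = (0.769 + 0.139) / (1 + 0.769·0.139) = 0.9080/1.1069 = 0.8203
(Galilean addition would give +0.908c.)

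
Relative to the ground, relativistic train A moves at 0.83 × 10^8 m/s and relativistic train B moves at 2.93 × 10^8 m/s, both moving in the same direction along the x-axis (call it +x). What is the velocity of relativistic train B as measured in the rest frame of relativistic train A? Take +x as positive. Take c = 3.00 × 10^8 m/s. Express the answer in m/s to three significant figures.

+2.88 × 10^8 m/s

β_A = 0.277, β_B = 0.977 (dividing each by c = 3.00 × 10^8 m/s).
Transform to A's frame with the inverse velocity-addition law: u' = (u − v)/(1 − uv/c²), taking u = β_B and v = β_A.
u' = (0.977 − 0.277) / (1 − (0.277)(0.977)) = 0.7000/0.7298 = 0.9592.
u' = 0.9592 × 3.00 × 10^8 m/s.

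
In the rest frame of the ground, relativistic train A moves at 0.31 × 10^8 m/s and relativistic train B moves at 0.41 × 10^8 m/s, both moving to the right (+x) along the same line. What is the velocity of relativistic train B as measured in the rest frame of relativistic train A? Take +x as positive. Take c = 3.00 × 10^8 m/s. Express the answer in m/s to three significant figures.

β_A = 0.103, β_B = 0.137 (dividing each by c = 3.00 × 10^8 m/s).
Transform to A's frame with the inverse velocity-addition law: u' = (u − v)/(1 − uv/c²), taking u = β_B and v = β_A.
u' = (0.137 − 0.103) / (1 − (0.103)(0.137)) = 0.0333/0.9859 = 0.0338.
u' = 0.0338 × 3.00 × 10^8 m/s.

+1.01 × 10^7 m/s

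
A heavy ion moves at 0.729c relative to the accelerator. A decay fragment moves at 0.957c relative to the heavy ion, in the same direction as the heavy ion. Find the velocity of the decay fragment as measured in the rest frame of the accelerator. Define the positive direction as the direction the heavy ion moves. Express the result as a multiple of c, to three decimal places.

0.993c

With v = 0.729 and u' = 0.957 (in units of c),
u = (u' + v)/(1 + u'v/c²):
u = (0.957 + 0.729) / (1 + 0.957·0.729) = 1.6860/1.6977 = 0.9931
(Galilean addition would give +1.686c, exceeding c.)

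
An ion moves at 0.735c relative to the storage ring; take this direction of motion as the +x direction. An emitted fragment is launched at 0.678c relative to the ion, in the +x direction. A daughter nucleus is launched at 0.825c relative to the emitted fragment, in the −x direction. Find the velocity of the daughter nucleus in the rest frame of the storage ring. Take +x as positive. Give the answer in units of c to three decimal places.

Apply u = (u' + v)/(1 + u'v/c²) successively, working outward toward the storage ring.
Start: velocity of the ion relative to the storage ring = 0.7350c.
Compose with the emitted fragment (u' = 0.678 in the ion frame): u_1 = (0.678 + 0.735) / (1 + 0.678·0.735) = 1.4130/1.4983 = 0.9430.
Compose with the daughter nucleus (u' = -0.825 in the emitted fragment frame): u_2 = (-0.825 + 0.943) / (1 + (-0.825)·0.943) = 0.1180/0.2220 = 0.5318.

+0.532c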